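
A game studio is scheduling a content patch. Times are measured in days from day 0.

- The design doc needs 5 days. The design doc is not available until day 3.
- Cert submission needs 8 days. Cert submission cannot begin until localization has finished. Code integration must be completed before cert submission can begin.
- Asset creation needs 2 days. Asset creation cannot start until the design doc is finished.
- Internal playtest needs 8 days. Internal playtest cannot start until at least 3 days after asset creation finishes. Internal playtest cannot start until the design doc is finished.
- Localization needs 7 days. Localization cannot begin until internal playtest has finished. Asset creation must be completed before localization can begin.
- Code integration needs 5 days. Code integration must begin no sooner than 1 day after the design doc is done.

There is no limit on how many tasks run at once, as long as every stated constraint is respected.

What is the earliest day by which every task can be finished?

The design doc cannot begin until its own release at day 3. It runs from day 3 to 3 + 5 = day 8.
Code integration cannot begin until the design doc (finishes day 8, plus 1-day gap → day 9). It runs from day 9 to 9 + 5 = day 14.
Asset creation cannot begin until the design doc (finishes day 8). It runs from day 8 to 8 + 2 = day 10.
Internal playtest cannot start until asset creation (finishes day 10, plus 3-day gap → day 13); the design doc (finishes day 8). The controlling bound is day 13, so internal playtest finishes at 13 + 8 = day 21.
For localization: internal playtest (finishes day 21); asset creation (finishes day 10). Taking the maximum gives a start of day 21, and it finishes at 21 + 7 = day 28.
Cert submission cannot start until localization (finishes day 28); code integration (finishes day 14). The controlling bound is day 28, so cert submission finishes at 28 + 8 = day 36.
All tasks are finished once the last one completes. Finish times: The design doc at 8, Asset creation at 10, Code integration at 14, Internal playtest at 21, Localization at 28, Cert submission at 36. The latest is day 36.

36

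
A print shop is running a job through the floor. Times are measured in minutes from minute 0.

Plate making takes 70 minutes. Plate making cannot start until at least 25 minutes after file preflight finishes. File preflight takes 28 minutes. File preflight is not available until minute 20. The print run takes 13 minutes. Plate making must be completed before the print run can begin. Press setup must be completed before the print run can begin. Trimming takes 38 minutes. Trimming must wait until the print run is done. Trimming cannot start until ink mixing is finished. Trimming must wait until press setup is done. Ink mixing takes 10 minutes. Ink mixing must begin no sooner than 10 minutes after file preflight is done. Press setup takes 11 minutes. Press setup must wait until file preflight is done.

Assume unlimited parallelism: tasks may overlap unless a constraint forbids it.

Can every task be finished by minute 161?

After its own release at minute 20, file preflight can start at minute 20 and finishes at minute 48.
Press setup cannot begin until file preflight (finishes minute 48). It runs from minute 48 to 48 + 11 = minute 59.
After file preflight (finishes minute 48, plus 10-minute gap → minute 58), ink mixing can start at minute 58 and finishes at minute 68.
Plate making cannot begin until file preflight (finishes minute 48, plus 25-minute gap → minute 73). It runs from minute 73 to 73 + 70 = minute 143.
The print run needs all of plate making (finishes minute 143); press setup (finishes minute 59). That puts its earliest start at minute 143; it finishes at 143 + 13 = minute 156.
Trimming needs all of the print run (finishes minute 156); ink mixing (finishes minute 68); press setup (finishes minute 59). That puts its earliest start at minute 156; it finishes at 156 + 38 = minute 194.
The earliest everything can be done is minute 194, which is after the deadline of 161, so it is not possible.

No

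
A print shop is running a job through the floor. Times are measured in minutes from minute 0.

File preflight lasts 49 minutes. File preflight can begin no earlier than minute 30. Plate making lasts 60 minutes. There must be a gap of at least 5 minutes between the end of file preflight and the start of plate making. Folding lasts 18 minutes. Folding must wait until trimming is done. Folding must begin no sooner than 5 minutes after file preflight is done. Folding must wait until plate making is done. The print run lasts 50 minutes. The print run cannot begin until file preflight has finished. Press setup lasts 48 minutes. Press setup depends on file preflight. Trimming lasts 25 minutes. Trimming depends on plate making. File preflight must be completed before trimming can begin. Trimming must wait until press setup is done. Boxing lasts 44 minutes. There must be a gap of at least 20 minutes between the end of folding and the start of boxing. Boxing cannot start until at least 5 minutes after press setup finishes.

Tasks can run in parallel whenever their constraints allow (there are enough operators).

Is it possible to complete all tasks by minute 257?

Yes

File preflight waits on its own release at minute 30, so it starts at minute 30 and finishes at 30 + 49 = minute 79.
The print run waits on file preflight (finishes minute 79), so it starts at minute 79 and finishes at 79 + 50 = minute 129.
Press setup cannot begin until file preflight (finishes minute 79). It runs from minute 79 to 79 + 48 = minute 127.
After file preflight (finishes minute 79, plus 5-minute gap → minute 84), plate making can start at minute 84 and finishes at minute 144.
Trimming cannot start until plate making (finishes minute 144); file preflight (finishes minute 79); press setup (finishes minute 127). The controlling bound is minute 144, so trimming finishes at 144 + 25 = minute 169.
For folding: trimming (finishes minute 169); file preflight (finishes minute 79, plus 5-minute gap → minute 84); plate making (finishes minute 144). Taking the maximum gives a start of minute 169, and it finishes at 169 + 18 = minute 187.
For boxing: folding (finishes minute 187, plus 20-minute gap → minute 207); press setup (finishes minute 127, plus 5-minute gap → minute 132). Taking the maximum gives a start of minute 207, and it finishes at 207 + 44 = minute 251.
Every task is finished by minute 251, which is no later than the deadline of 257, so the schedule is feasible.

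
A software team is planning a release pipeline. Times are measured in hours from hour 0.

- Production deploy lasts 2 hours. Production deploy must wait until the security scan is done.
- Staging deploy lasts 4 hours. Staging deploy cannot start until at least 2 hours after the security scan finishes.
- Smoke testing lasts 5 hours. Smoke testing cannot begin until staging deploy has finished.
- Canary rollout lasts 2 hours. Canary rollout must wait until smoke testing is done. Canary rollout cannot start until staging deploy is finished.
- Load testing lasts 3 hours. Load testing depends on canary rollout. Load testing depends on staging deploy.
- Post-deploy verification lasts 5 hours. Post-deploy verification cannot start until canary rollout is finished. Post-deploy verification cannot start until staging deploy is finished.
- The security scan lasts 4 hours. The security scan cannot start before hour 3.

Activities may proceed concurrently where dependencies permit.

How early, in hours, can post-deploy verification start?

20

After its own release at hour 3, the security scan can start at hour 3 and finishes at hour 7.
Staging deploy waits on the security scan (finishes hour 7, plus 2-hour gap → hour 9), so it starts at hour 9 and finishes at 9 + 4 = hour 13.
Smoke testing cannot begin until staging deploy (finishes hour 13). It runs from hour 13 to 13 + 5 = hour 18.
For canary rollout: smoke testing (finishes hour 18); staging deploy (finishes hour 13). Taking the maximum gives a start of hour 18, and it finishes at 18 + 2 = hour 20.
Post-deploy verification waits on canary rollout (finishes hour 20); staging deploy (finishes hour 13). The latest of these is hour 20, which is the earliest post-deploy verification can start.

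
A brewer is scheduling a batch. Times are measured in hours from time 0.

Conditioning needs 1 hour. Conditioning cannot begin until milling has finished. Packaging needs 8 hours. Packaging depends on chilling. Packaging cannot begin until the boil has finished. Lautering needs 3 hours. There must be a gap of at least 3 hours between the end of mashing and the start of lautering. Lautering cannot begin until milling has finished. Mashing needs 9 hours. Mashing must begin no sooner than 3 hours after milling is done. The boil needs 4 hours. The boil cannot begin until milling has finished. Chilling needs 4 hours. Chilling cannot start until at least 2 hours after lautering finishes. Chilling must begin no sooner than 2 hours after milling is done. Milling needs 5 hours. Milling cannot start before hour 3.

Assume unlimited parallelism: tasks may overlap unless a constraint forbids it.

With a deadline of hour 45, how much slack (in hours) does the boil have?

Milling waits on its own release at hour 3, so it starts at hour 3 and finishes at 3 + 5 = hour 8.
The boil waits on milling (finishes hour 8), so it starts at hour 8 and finishes at 8 + 4 = hour 12.

Working backward from the deadline:
Packaging has no dependents, so it just needs to finish by hour 45. Starting by 45 − 8 = hour 37 achieves that.
The boil has to be done before packaging (must start by hour 37). That means finishing by hour 37, i.e. starting by 37 − 4 = hour 33.
So the boil can start as early as hour 8 and as late as hour 33, giving 33 − 8 = 25 hours of slack.

25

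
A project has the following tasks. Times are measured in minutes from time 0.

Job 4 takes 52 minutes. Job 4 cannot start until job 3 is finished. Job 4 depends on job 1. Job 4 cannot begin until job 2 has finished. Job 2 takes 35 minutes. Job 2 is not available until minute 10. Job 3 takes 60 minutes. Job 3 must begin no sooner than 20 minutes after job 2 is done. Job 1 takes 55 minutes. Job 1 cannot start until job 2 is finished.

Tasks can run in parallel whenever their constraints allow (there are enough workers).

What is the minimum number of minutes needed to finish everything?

Job 2 cannot begin until its own release at minute 10. It runs from minute 10 to 10 + 35 = minute 45.
Job 3 waits on job 2 (finishes minute 45, plus 20-minute gap → minute 65), so it starts at minute 65 and finishes at 65 + 60 = minute 125.
Job 1 waits on job 2 (finishes minute 45), so it starts at minute 45 and finishes at 45 + 55 = minute 100.
Job 4 needs all of job 3 (finishes minute 125); job 1 (finishes minute 100); job 2 (finishes minute 45). That puts its earliest start at minute 125; it finishes at 125 + 52 = minute 177.
All tasks are finished once the last one completes. Finish times: Job 1 at 100, Job 2 at 45, Job 3 at 125, Job 4 at 177. The latest is minute 177.

177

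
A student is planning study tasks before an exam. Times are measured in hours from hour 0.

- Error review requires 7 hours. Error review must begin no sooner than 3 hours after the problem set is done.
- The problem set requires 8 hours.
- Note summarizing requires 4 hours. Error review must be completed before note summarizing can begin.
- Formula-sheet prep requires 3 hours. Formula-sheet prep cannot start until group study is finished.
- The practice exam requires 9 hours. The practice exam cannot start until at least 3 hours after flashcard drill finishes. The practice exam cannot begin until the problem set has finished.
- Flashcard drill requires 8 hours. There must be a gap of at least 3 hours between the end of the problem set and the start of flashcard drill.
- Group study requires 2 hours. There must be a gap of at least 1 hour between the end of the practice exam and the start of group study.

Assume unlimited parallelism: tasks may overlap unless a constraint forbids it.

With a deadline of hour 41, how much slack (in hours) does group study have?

4

Nothing blocks the problem set, so it runs from hour 0 to hour 8.
Flashcard drill cannot begin until the problem set (finishes hour 8, plus 3-hour gap → hour 11). It runs from hour 11 to 11 + 8 = hour 19.
For the practice exam: flashcard drill (finishes hour 19, plus 3-hour gap → hour 22); the problem set (finishes hour 8). Taking the maximum gives a start of hour 22, and it finishes at 22 + 9 = hour 31.
Group study cannot begin until the practice exam (finishes hour 31, plus 1-hour gap → hour 32). It runs from hour 32 to 32 + 2 = hour 34.

Working backward from the deadline:
Formula-sheet prep has no dependents, so it just needs to finish by hour 41. Starting by 41 − 3 = hour 38 achieves that.
Group study feeds into formula-sheet prep (must start by hour 38); so group study must finish by hour 38 and therefore start by hour 36.
So group study can start as early as hour 32 and as late as hour 36, giving 36 − 32 = 4 hours of slack.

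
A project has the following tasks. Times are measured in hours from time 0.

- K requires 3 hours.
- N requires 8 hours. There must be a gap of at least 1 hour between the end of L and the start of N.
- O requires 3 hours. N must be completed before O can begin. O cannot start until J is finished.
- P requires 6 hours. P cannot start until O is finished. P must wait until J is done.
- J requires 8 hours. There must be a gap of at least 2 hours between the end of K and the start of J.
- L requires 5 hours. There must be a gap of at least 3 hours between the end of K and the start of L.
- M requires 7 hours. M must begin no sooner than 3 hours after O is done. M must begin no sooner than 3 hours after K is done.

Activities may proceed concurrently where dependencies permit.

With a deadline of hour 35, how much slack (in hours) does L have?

K has no prerequisites, so it starts at hour 0 and finishes at hour 3.
L cannot begin until K (finishes hour 3, plus 3-hour gap → hour 6). It runs from hour 6 to 6 + 5 = hour 11.

Working backward from the deadline:
Nothing follows M; the deadline of hour 35 is its only limit. It must start by 35 − 7 = hour 28.
To finish by hour 35, P (duration 6) must start no later than hour 29.
O must finish in time for M (must start by hour 28, minus 3-hour gap → hour 25); P (must start by hour 29). The tightest is hour 25, so O must start by 25 − 3 = hour 22.
N has to be done before O (must start by hour 22). That means finishing by hour 22, i.e. starting by 22 − 8 = hour 14.
L feeds into N (must start by hour 14, minus 1-hour gap → hour 13); so L must finish by hour 13 and therefore start by hour 8.
So L can start as early as hour 6 and as late as hour 8, giving 8 − 6 = 2 hours of slack.

2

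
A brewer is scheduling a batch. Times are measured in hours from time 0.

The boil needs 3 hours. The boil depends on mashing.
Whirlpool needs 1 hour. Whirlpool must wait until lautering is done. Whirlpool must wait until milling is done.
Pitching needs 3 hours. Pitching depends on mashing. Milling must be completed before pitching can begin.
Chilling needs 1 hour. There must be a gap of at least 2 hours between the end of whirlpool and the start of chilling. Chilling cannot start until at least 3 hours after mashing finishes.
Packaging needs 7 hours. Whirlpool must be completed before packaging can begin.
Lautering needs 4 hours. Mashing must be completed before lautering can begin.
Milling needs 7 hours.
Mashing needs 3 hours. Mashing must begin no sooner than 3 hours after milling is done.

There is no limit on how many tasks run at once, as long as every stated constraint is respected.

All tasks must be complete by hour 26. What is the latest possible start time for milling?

Chilling must finish by hour 26; it takes 1 hour, so it must start by 26 − 1 = hour 25.
To finish by hour 26, packaging (duration 7) must start no later than hour 19.
Whirlpool has several dependents: chilling (must start by hour 25, minus 2-hour gap → hour 23); packaging (must start by hour 19). The earliest of those limits is hour 19, so whirlpool must start by 19 − 1 = hour 18.
Lautering feeds into whirlpool (must start by hour 18); so lautering must finish by hour 18 and therefore start by hour 14.
The boil must finish by hour 26; it takes 3 hours, so it must start by 26 − 3 = hour 23.
To finish by hour 26, pitching (duration 3) must start no later than hour 23.
For mashing: lautering (must start by hour 14); the boil (must start by hour 23); chilling (must start by hour 25, minus 3-hour gap → hour 22); pitching (must start by hour 23). The most restrictive is hour 14; with a 3-hour duration, mashing must start by hour 11.
For milling: mashing (must start by hour 11, minus 3-hour gap → hour 8); whirlpool (must start by hour 18); pitching (must start by hour 23). The most restrictive is hour 8; with a 7-hour duration, milling must start by hour 1.

1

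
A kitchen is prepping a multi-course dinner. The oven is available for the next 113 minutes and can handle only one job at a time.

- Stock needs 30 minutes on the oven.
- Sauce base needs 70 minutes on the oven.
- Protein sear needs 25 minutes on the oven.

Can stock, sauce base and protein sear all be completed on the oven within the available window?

Running back to back, the jobs need 30 + 70 + 25 = 125 minutes on the oven.
Since 125 > 113, they cannot all fit.

No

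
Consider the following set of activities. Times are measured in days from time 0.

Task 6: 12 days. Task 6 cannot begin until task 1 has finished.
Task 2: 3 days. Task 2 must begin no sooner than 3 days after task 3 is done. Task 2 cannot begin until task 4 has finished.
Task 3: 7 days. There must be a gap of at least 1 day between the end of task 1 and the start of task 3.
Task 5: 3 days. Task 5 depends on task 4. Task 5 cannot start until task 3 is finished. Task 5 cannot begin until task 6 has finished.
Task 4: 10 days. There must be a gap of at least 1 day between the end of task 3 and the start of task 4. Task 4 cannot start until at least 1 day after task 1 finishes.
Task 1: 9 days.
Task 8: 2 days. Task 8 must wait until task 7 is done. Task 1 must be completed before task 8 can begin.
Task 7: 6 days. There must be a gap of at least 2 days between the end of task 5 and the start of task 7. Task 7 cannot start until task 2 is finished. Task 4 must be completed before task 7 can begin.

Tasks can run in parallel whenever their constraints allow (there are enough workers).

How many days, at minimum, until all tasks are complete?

41

Nothing blocks task 1, so it runs from day 0 to day 9.
Task 6 waits on task 1 (finishes day 9), so it starts at day 9 and finishes at 9 + 12 = day 21.
Task 3 cannot begin until task 1 (finishes day 9, plus 1-day gap → day 10). It runs from day 10 to 10 + 7 = day 17.
Task 4 needs all of task 3 (finishes day 17, plus 1-day gap → day 18); task 1 (finishes day 9, plus 1-day gap → day 10). That puts its earliest start at day 18; it finishes at 18 + 10 = day 28.
Task 5 has to wait for task 4 (finishes day 28); task 3 (finishes day 17); task 6 (finishes day 21). The latest of these is day 28, so task 5 runs day 28 to 28 + 3 = day 31.
Task 2 cannot start until task 3 (finishes day 17, plus 3-day gap → day 20); task 4 (finishes day 28). The controlling bound is day 28, so task 2 finishes at 28 + 3 = day 31.
Task 7 needs all of task 5 (finishes day 31, plus 2-day gap → day 33); task 2 (finishes day 31); task 4 (finishes day 28). That puts its earliest start at day 33; it finishes at 33 + 6 = day 39.
Task 8 needs all of task 7 (finishes day 39); task 1 (finishes day 9). That puts its earliest start at day 39; it finishes at 39 + 2 = day 41.
All tasks are finished once the last one completes. Finish times: Task 1 at 9, Task 2 at 31, Task 3 at 17, Task 4 at 28, Task 5 at 31, Task 6 at 21, Task 7 at 39, Task 8 at 41. The latest is day 41.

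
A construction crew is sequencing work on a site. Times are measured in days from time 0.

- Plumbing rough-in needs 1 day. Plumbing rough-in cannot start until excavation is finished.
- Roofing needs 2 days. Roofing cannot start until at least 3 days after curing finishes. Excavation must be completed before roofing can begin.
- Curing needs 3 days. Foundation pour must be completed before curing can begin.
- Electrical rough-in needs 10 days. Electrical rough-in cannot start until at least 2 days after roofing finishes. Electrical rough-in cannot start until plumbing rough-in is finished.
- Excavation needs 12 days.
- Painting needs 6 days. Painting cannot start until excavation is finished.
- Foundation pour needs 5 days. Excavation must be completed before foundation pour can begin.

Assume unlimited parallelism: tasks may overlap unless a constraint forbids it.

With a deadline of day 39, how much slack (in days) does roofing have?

2

Nothing blocks excavation, so it runs from day 0 to day 12.
After excavation (finishes day 12), foundation pour can start at day 12 and finishes at day 17.
Curing cannot begin until foundation pour (finishes day 17). It runs from day 17 to 17 + 3 = day 20.
Roofing has to wait for curing (finishes day 20, plus 3-day gap → day 23); excavation (finishes day 12). The latest of these is day 23, so roofing runs day 23 to 23 + 2 = day 25.

Working backward from the deadline:
Nothing follows electrical rough-in; the deadline of day 39 is its only limit. It must start by 39 − 10 = day 29.
Roofing must finish before electrical rough-in (must start by day 29, minus 2-day gap → day 27). With a 2-day duration, roofing must start by 27 − 2 = day 25.
So roofing can start as early as day 23 and as late as day 25, giving 25 − 23 = 2 days of slack.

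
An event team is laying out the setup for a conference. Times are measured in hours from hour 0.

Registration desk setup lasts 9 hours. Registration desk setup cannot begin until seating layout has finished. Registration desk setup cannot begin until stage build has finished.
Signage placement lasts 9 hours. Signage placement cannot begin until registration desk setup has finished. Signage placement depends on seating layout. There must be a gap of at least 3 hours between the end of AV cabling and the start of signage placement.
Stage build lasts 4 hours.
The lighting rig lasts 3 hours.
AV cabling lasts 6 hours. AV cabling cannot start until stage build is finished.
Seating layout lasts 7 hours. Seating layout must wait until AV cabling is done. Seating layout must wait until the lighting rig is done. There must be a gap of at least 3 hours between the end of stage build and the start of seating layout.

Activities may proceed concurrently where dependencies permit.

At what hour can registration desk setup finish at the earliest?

The lighting rig can start immediately at hour 0; it finishes at hour 3.
Stage build has no prerequisites, so it starts at hour 0 and finishes at hour 4.
AV cabling cannot begin until stage build (finishes hour 4). It runs from hour 4 to 4 + 6 = hour 10.
Seating layout cannot start until AV cabling (finishes hour 10); the lighting rig (finishes hour 3); stage build (finishes hour 4, plus 3-hour gap → hour 7). The controlling bound is hour 10, so seating layout finishes at 10 + 7 = hour 17.
Registration desk setup has to wait for seating layout (finishes hour 17); stage build (finishes hour 4). The latest of these is hour 17, so registration desk setup runs hour 17 to 17 + 9 = hour 26.

26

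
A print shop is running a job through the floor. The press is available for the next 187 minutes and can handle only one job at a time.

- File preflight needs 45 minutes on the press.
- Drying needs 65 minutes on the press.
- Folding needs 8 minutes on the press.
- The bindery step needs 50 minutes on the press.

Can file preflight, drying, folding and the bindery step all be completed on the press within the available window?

Running back to back, the jobs need 45 + 65 + 8 + 50 = 168 minutes on the press.
Since 168 ≤ 187, they fit within the window.

Yes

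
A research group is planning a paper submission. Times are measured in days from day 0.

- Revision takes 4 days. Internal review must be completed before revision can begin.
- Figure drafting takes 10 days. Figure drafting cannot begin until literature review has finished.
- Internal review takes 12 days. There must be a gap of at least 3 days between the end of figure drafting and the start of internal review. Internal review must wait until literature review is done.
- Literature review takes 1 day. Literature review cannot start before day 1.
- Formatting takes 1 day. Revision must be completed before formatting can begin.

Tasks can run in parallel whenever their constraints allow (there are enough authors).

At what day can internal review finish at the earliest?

27

Literature review cannot begin until its own release at day 1. It runs from day 1 to 1 + 1 = day 2.
Figure drafting waits on literature review (finishes day 2), so it starts at day 2 and finishes at 2 + 10 = day 12.
Internal review cannot start until figure drafting (finishes day 12, plus 3-day gap → day 15); literature review (finishes day 2). The controlling bound is day 15, so internal review finishes at 15 + 12 = day 27.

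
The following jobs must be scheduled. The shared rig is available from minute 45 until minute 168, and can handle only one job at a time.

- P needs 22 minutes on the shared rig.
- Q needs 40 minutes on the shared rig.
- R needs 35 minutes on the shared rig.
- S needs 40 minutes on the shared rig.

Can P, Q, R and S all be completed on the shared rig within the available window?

The shared rig window is 168 − 45 = 123 minutes.
Running back to back, the jobs need 22 + 40 + 35 + 40 = 137 minutes on the shared rig.
Since 137 > 123, they cannot all fit.

No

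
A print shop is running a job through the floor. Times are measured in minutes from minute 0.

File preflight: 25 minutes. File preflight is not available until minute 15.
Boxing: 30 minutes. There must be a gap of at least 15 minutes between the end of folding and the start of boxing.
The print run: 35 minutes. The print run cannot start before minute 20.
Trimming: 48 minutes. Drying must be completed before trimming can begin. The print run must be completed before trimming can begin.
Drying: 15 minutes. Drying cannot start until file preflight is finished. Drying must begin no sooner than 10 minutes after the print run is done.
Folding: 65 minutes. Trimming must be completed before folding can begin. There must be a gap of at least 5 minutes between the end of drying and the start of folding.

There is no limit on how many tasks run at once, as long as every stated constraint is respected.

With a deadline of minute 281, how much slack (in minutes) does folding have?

43

After its own release at minute 20, the print run can start at minute 20 and finishes at minute 55.
After its own release at minute 15, file preflight can start at minute 15 and finishes at minute 40.
Drying has to wait for file preflight (finishes minute 40); the print run (finishes minute 55, plus 10-minute gap → minute 65). The latest of these is minute 65, so drying runs minute 65 to 65 + 15 = minute 80.
Trimming cannot start until drying (finishes minute 80); the print run (finishes minute 55). The controlling bound is minute 80, so trimming finishes at 80 + 48 = minute 128.
Folding needs all of trimming (finishes minute 128); drying (finishes minute 80, plus 5-minute gap → minute 85). That puts its earliest start at minute 128; it finishes at 128 + 65 = minute 193.

Working backward from the deadline:
Nothing follows boxing; the deadline of minute 281 is its only limit. It must start by 281 − 30 = minute 251.
Since boxing (must start by minute 251, minus 15-minute gap → minute 236) depends on it, folding must finish by minute 236. Backing off its 65-minute duration gives a latest start of minute 171.
So folding can start as early as minute 128 and as late as minute 171, giving 171 − 128 = 43 minutes of slack.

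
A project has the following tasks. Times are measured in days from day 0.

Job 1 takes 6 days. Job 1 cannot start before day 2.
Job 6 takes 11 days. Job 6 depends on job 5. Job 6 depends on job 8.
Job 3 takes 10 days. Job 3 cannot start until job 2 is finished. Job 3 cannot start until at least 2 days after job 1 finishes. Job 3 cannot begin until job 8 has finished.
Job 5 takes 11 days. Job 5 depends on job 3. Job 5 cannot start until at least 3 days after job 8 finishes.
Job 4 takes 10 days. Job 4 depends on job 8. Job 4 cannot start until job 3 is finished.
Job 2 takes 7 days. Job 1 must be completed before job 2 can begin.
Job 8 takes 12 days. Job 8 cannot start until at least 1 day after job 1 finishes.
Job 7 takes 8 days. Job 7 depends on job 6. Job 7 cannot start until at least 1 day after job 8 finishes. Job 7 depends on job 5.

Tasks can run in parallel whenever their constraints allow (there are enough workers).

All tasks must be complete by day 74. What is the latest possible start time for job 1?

Job 4 has no dependents, so it just needs to finish by day 74. Starting by 74 − 10 = day 64 achieves that.
Nothing follows job 7; the deadline of day 74 is its only limit. It must start by 74 − 8 = day 66.
Job 6 feeds into job 7 (must start by day 66); so job 6 must finish by day 66 and therefore start by day 55.
Job 5 has several dependents: job 6 (must start by day 55); job 7 (must start by day 66). The earliest of those limits is day 55, so job 5 must start by 55 − 11 = day 44.
Job 3 must finish in time for job 4 (must start by day 64); job 5 (must start by day 44). The tightest is day 44, so job 3 must start by 44 − 10 = day 34.
Since job 3 (must start by day 34) depends on it, job 2 must finish by day 34. Backing off its 7-day duration gives a latest start of day 27.
Job 8 must finish in time for job 3 (must start by day 34); job 4 (must start by day 64); job 5 (must start by day 44, minus 3-day gap → day 41); job 6 (must start by day 55); job 7 (must start by day 66, minus 1-day gap → day 65). The tightest is day 34, so job 8 must start by 34 − 12 = day 22.
For job 1: job 2 (must start by day 27); job 3 (must start by day 34, minus 2-day gap → day 32); job 8 (must start by day 22, minus 1-day gap → day 21). The most restrictive is day 21; with a 6-day duration, job 1 must start by day 15.

15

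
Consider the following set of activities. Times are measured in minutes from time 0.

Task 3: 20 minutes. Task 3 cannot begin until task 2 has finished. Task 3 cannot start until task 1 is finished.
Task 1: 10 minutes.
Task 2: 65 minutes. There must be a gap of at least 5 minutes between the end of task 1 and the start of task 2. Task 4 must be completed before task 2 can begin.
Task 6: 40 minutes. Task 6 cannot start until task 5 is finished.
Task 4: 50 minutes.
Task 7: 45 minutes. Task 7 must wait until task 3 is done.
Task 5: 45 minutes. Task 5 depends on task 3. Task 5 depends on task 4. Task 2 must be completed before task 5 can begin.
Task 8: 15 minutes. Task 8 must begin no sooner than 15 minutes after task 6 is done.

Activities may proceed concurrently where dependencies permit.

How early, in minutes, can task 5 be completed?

180

Task 4 can start immediately at minute 0; it finishes at minute 50.
Task 1 has no prerequisites, so it starts at minute 0 and finishes at minute 10.
Task 2 has to wait for task 1 (finishes minute 10, plus 5-minute gap → minute 15); task 4 (finishes minute 50). The latest of these is minute 50, so task 2 runs minute 50 to 50 + 65 = minute 115.
Task 3 needs all of task 2 (finishes minute 115); task 1 (finishes minute 10). That puts its earliest start at minute 115; it finishes at 115 + 20 = minute 135.
Task 5 needs all of task 3 (finishes minute 135); task 4 (finishes minute 50); task 2 (finishes minute 115). That puts its earliest start at minute 135; it finishes at 135 + 45 = minute 180.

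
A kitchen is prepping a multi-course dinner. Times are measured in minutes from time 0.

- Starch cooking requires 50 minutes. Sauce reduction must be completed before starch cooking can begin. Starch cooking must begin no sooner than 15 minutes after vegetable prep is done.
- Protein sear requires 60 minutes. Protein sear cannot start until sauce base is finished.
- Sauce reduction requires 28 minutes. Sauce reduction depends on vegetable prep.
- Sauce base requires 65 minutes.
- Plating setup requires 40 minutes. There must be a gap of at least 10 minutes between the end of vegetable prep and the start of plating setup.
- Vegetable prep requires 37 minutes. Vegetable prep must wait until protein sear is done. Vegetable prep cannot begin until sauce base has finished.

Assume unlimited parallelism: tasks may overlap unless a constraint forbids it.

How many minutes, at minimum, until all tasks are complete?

Sauce base has no prerequisites, so it starts at minute 0 and finishes at minute 65.
Protein sear cannot begin until sauce base (finishes minute 65). It runs from minute 65 to 65 + 60 = minute 125.
For vegetable prep: protein sear (finishes minute 125); sauce base (finishes minute 65). Taking the maximum gives a start of minute 125, and it finishes at 125 + 37 = minute 162.
After vegetable prep (finishes minute 162, plus 10-minute gap → minute 172), plating setup can start at minute 172 and finishes at minute 212.
After vegetable prep (finishes minute 162), sauce reduction can start at minute 162 and finishes at minute 190.
Starch cooking has to wait for sauce reduction (finishes minute 190); vegetable prep (finishes minute 162, plus 15-minute gap → minute 177). The latest of these is minute 190, so starch cooking runs minute 190 to 190 + 50 = minute 240.
All tasks are finished once the last one completes. Finish times: Sauce base at 65, Protein sear at 125, Vegetable prep at 162, Sauce reduction at 190, Starch cooking at 240, Plating setup at 212. The latest is minute 240.

240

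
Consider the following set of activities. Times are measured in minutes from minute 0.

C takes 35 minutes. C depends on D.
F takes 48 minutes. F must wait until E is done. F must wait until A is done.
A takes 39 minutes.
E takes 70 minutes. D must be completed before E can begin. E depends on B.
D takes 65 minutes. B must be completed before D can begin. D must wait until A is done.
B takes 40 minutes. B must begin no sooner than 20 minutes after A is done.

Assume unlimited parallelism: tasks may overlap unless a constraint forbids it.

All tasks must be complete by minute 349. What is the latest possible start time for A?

C has no dependents, so it just needs to finish by minute 349. Starting by 349 − 35 = minute 314 achieves that.
To finish by minute 349, F (duration 48) must start no later than minute 301.
E feeds into F (must start by minute 301); so E must finish by minute 301 and therefore start by minute 231.
For D: C (must start by minute 314); E (must start by minute 231). The most restrictive is minute 231; with a 65-minute duration, D must start by minute 166.
For B: D (must start by minute 166); E (must start by minute 231). The most restrictive is minute 166; with a 40-minute duration, B must start by minute 126.
A feeds B (must start by minute 126, minus 20-minute gap → minute 106); D (must start by minute 166); F (must start by minute 301). Taking the minimum, A must finish by minute 106 and start by 106 − 39 = minute 67.

67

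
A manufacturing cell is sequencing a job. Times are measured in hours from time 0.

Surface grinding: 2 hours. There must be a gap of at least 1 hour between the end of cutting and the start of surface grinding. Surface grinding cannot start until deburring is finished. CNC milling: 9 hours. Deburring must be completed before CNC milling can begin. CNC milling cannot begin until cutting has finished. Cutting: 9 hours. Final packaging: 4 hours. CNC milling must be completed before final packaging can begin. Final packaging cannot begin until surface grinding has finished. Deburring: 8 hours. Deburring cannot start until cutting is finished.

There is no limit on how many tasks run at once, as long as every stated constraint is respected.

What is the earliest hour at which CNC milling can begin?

17

Cutting has no prerequisites, so it starts at hour 0 and finishes at hour 9.
After cutting (finishes hour 9), deburring can start at hour 9 and finishes at hour 17.
CNC milling waits on deburring (finishes hour 17); cutting (finishes hour 9). The latest of these is hour 17, which is the earliest CNC milling can start.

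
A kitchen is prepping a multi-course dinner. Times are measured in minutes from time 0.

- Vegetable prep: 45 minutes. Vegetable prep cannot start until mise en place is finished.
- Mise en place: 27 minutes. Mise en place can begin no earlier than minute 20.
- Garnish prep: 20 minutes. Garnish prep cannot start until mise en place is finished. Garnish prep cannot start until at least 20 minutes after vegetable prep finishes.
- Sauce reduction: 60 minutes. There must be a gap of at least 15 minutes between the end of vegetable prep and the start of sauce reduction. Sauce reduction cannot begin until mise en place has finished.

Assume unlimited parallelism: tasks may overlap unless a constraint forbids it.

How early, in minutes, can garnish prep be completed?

132

Mise en place cannot begin until its own release at minute 20. It runs from minute 20 to 20 + 27 = minute 47.
After mise en place (finishes minute 47), vegetable prep can start at minute 47 and finishes at minute 92.
For garnish prep: mise en place (finishes minute 47); vegetable prep (finishes minute 92, plus 20-minute gap → minute 112). Taking the maximum gives a start of minute 112, and it finishes at 112 + 20 = minute 132.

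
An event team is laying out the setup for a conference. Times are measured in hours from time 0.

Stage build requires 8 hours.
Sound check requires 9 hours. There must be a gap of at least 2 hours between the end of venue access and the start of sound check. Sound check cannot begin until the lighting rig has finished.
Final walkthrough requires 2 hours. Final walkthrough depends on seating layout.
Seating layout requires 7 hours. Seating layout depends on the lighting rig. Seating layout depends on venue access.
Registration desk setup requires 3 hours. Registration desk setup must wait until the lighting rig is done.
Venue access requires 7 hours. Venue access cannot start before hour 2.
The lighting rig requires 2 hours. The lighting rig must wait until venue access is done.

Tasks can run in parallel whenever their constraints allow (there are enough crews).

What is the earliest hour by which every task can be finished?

20

Nothing blocks stage build, so it runs from hour 0 to hour 8.
Venue access waits on its own release at hour 2, so it starts at hour 2 and finishes at 2 + 7 = hour 9.
After venue access (finishes hour 9), the lighting rig can start at hour 9 and finishes at hour 11.
Sound check needs all of venue access (finishes hour 9, plus 2-hour gap → hour 11); the lighting rig (finishes hour 11). That puts its earliest start at hour 11; it finishes at 11 + 9 = hour 20.
After the lighting rig (finishes hour 11), registration desk setup can start at hour 11 and finishes at hour 14.
Seating layout cannot start until the lighting rig (finishes hour 11); venue access (finishes hour 9). The controlling bound is hour 11, so seating layout finishes at 11 + 7 = hour 18.
Final walkthrough waits on seating layout (finishes hour 18), so it starts at hour 18 and finishes at 18 + 2 = hour 20.
All tasks are finished once the last one completes. Finish times: Venue access at 9, Stage build at 8, The lighting rig at 11, Seating layout at 18, Registration desk setup at 14, Sound check at 20, Final walkthrough at 20. The latest is hour 20.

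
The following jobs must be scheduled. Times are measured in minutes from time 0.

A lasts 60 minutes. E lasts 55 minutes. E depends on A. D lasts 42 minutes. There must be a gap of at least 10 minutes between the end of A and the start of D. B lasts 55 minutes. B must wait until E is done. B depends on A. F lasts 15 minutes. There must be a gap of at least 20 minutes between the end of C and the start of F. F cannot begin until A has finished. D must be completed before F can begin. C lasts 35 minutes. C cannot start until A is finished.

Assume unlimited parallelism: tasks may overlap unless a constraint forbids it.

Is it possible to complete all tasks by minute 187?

A can start immediately at minute 0; it finishes at minute 60.
After A (finishes minute 60), E can start at minute 60 and finishes at minute 115.
B needs all of E (finishes minute 115); A (finishes minute 60). That puts its earliest start at minute 115; it finishes at 115 + 55 = minute 170.
D waits on A (finishes minute 60, plus 10-minute gap → minute 70), so it starts at minute 70 and finishes at 70 + 42 = minute 112.
C waits on A (finishes minute 60), so it starts at minute 60 and finishes at 60 + 35 = minute 95.
F needs all of C (finishes minute 95, plus 20-minute gap → minute 115); A (finishes minute 60); D (finishes minute 112). That puts its earliest start at minute 115; it finishes at 115 + 15 = minute 130.
Every task is finished by minute 170, which is no later than the deadline of 187, so the schedule is feasible.

Yes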